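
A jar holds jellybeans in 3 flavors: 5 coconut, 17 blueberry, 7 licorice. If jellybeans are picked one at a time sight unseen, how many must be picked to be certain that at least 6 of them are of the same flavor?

16

The worst case takes 5 jellybeans of each flavor without reaching 6 of any: 3 × 5 = 15.
The next jellybean must bring some flavor to 6, so 15 + 1 = 16.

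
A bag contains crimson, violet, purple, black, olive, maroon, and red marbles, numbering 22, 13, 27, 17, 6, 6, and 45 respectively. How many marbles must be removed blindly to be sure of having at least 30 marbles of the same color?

121

In the worst case we take at most 29 of each color, but all 22 crimson, all 13 violet, all 27 purple, all 17 black, all 6 olive, and all 6 maroon (fewer than 29), giving 22 + 13 + 27 + 17 + 6 + 6 + 29 = 120.
One more marble then forces some color to 30, so 120 + 1 = 121.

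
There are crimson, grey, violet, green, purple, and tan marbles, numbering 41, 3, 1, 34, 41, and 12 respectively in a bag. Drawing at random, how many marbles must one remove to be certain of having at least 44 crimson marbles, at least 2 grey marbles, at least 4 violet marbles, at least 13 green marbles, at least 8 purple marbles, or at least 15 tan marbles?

75

The worst case stops just short of every target: all 41 crimson, 1 grey, all 1 violet, 12 green, 7 purple, all 12 tan — 41 + 1 + 1 + 12 + 7 + 12 = 74 marbles.
One more marble must push some color to its target, so 74 + 1 = 75.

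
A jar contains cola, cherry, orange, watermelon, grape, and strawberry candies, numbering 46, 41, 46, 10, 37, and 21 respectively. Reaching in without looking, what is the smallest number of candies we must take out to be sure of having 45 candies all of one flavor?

198

In the worst case we take at most 44 of each flavor, but all 41 cherry, all 10 watermelon, all 37 grape, and all 21 strawberry (fewer than 44), giving 44 + 41 + 44 + 10 + 37 + 21 = 197.
One more candy then forces some flavor to 45, so 197 + 1 = 198.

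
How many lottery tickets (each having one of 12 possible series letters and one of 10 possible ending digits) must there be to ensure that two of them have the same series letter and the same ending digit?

121

There are 12 × 10 = 120 (series letter, ending digit) combinations acting as pigeonholes.
With 120 lottery tickets we could place one in each, avoiding any repeat.
One more forces some (series letter, ending digit) pair to hold 2, so 120 + 1 = 121.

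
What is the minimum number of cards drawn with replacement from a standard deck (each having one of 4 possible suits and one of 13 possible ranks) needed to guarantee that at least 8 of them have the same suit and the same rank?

There are 4 × 13 = 52 (suit, rank) combinations acting as pigeonholes.
With 52 × 7 = 364 cards drawn with replacement from a standard deck we could place exactly 7 in each, with no (suit, rank) pair reaching 8.
One more forces some (suit, rank) pair to hold 8, so 364 + 1 = 365.

365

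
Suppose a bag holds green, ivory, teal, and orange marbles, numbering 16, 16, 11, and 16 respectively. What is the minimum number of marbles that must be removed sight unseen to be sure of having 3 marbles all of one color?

9

The worst case takes 2 marbles of each color without reaching 3 of any: 4 × 2 = 8.
The next marble must bring some color to 3, so 8 + 1 = 9.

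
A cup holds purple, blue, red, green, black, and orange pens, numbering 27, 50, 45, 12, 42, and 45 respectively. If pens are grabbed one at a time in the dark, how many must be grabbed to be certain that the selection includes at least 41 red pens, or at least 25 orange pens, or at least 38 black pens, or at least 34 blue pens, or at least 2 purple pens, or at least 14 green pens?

Each of the 6 ink colors has its own threshold; avoid all of them simultaneously.
The worst case stops just short of every target: 1 purple, 33 blue, 40 red, all 12 green, 37 black, 24 orange — 1 + 33 + 40 + 12 + 37 + 24 = 147 pens.
One more pen must push some ink color to its target, so 147 + 1 = 148.

148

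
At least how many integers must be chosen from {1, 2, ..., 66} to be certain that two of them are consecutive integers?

Partition {1, …, 66} into 33 pairs: {1,2}, {3,4}, …, {65,66}.
Choosing 33 integers — say the 33 even numbers 2, 4, …, 66 — takes one from each pair and avoids the property.
Choosing 34 forces two into the same pair by pigeonhole, and those are consecutive. So 34.

34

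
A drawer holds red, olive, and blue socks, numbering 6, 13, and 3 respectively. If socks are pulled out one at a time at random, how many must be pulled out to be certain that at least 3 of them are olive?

12

The worst case draws every non-olive sock first: 6 + 3 = 9.
The next 3 draws are then forced to be olive, giving 9 + 3 = 12.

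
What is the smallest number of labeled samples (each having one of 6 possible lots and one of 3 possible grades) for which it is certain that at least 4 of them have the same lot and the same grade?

There are 6 × 3 = 18 (lot, grade) combinations acting as pigeonholes.
With 18 × 3 = 54 labeled samples we could place exactly 3 in each, with no (lot, grade) pair reaching 4.
One more forces some (lot, grade) pair to hold 4, so 54 + 1 = 55.

55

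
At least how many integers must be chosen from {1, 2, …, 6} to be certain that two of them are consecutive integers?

4

Partition {1, …, 6} into 3 pairs: {1,2}, {3,4}, …, {5,6}.
Choosing 3 integers — say the 3 even numbers 2, 4, …, 6 — takes one from each pair and avoids the property.
Choosing 4 forces two into the same pair by pigeonhole, and those are consecutive. So 4.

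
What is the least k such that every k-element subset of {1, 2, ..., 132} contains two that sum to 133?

Partition {1, …, 132} into 66 pairs: {1,132}, {2,131}, …, {66,67}.
Choosing 66 integers — say the integers 1 through 66 — takes one from each pair and avoids the property.
Choosing 67 forces two into the same pair by pigeonhole, and those sum to 133. So 67.

67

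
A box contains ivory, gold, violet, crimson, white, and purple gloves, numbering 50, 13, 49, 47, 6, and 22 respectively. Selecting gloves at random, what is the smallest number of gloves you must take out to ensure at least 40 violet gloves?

The worst case draws every non-violet glove first: 50 + 13 + 47 + 6 + 22 = 138.
The next 40 draws are then forced to be violet, giving 138 + 40 = 178.

178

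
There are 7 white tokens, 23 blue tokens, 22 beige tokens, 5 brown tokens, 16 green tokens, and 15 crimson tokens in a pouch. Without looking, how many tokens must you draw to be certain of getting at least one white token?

The worst case draws every non-white token first: 23 + 22 + 5 + 16 + 15 = 81.
The next draw is then forced to be white, giving 81 + 1 = 82.

82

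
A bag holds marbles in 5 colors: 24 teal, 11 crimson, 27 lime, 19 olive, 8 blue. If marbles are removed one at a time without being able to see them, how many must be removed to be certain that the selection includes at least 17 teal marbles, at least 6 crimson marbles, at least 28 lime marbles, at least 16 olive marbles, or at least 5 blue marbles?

68

The worst case stops just short of every target: 16 teal, 5 crimson, 27 lime, 15 olive, 4 blue — 16 + 5 + 27 + 15 + 4 = 67 marbles.
One more marble must push some color to its target, so 67 + 1 = 68.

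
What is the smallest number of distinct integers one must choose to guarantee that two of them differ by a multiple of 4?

Use the pigeonhole principle on residue classes: two integers differ by a multiple of 4 exactly when they share a remainder mod 4.
There are 4 residue classes mod 4, so 4 integers can all lie in distinct classes.
One more integer must repeat a residue, giving a difference divisible by 4. So n = 4 + 1 = 5.

5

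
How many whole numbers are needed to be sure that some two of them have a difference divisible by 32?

33

Two integers differ by a multiple of 32 exactly when they share a remainder mod 32.
There are 32 residue classes mod 32, so 32 integers can all lie in distinct classes.
One more integer must repeat a residue, giving a difference divisible by 32. So n = 32 + 1 = 33.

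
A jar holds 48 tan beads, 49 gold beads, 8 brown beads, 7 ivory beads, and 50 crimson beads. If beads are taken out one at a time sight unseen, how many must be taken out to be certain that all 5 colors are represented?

156

The hardest color to obtain is ivory: we could draw every other bead first — 162 − 7 = 155 beads — without a single ivory one.
The next draw must be ivory, so 155 + 1 = 156.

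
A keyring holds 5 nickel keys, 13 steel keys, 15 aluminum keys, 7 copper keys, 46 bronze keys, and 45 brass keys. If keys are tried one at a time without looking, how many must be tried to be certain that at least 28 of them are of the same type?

95

In the worst case we take at most 27 of each type, but all 5 nickel, all 13 steel, all 15 aluminum, and all 7 copper (fewer than 27), giving 5 + 13 + 15 + 7 + 27 + 27 = 94.
One more key then forces some type to 28, so 94 + 1 = 95.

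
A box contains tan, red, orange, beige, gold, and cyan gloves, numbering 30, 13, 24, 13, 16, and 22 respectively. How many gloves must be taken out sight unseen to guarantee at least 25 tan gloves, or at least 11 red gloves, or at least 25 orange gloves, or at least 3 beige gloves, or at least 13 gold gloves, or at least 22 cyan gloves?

94

Each of the 6 colors has its own threshold; avoid all of them simultaneously.
The worst case stops just short of every target: 24 tan, 10 red, 24 orange, 2 beige, 12 gold, 21 cyan — 24 + 10 + 24 + 2 + 12 + 21 = 93 gloves.
One more glove must push some color to its target, so 93 + 1 = 94.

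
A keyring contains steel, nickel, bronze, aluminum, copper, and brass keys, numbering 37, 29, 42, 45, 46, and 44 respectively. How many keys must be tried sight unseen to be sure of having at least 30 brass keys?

229

To avoid brass keys as long as possible, exhaust the other 5 types first.
The worst case draws every non-brass key first: 37 + 29 + 42 + 45 + 46 = 199.
The next 30 draws are then forced to be brass, giving 199 + 30 = 229.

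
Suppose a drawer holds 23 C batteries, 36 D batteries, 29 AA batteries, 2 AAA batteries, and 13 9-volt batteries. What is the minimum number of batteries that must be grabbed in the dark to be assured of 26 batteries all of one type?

Treat the 5 types as pigeonholes.
In the worst case we take at most 25 of each type, but all 23 C, all 2 AAA, and all 13 9-volt (fewer than 25), giving 23 + 25 + 25 + 2 + 13 = 88.
One more battery then forces some type to 26, so 88 + 1 = 89.

89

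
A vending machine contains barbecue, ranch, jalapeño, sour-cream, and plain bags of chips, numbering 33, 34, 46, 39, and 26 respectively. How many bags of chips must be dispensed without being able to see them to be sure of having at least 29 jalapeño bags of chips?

The worst case draws every non-jalapeño bag of chips first: 33 + 34 + 39 + 26 = 132.
The next 29 draws are then forced to be jalapeño, giving 132 + 29 = 161.

161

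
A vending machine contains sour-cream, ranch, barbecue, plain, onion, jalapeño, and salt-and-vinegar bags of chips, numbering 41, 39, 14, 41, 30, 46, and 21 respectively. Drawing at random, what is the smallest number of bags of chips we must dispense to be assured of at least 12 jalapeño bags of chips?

The worst case draws every non-jalapeño bag of chips first: 41 + 39 + 14 + 41 + 30 + 21 = 186.
The next 12 draws are then forced to be jalapeño, giving 186 + 12 = 198.

198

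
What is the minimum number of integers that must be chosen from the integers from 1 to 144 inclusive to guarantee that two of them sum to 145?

73

Partition {1, …, 144} into 72 pairs: {1,144}, {2,143}, …, {72,73}.
Choosing 72 integers — say the integers 1 through 72 — takes one from each pair and avoids the property.
Choosing 73 forces two into the same pair by pigeonhole, and those sum to 145. So 73.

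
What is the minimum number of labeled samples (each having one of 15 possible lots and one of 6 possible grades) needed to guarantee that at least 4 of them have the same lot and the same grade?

271

There are 15 × 6 = 90 (lot, grade) combinations acting as pigeonholes.
With 90 × 3 = 270 labeled samples we could place exactly 3 in each, with no (lot, grade) pair reaching 4.
One more forces some (lot, grade) pair to hold 4, so 270 + 1 = 271.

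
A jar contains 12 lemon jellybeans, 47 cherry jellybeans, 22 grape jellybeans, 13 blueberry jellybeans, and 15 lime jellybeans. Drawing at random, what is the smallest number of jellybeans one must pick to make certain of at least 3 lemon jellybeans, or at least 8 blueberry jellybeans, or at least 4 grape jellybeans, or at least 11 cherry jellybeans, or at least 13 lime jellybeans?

The worst case stops just short of every target: 2 lemon, 10 cherry, 3 grape, 7 blueberry, 12 lime — 2 + 10 + 3 + 7 + 12 = 34 jellybeans.
One more jellybean must push some flavor to its target, so 34 + 1 = 35.

35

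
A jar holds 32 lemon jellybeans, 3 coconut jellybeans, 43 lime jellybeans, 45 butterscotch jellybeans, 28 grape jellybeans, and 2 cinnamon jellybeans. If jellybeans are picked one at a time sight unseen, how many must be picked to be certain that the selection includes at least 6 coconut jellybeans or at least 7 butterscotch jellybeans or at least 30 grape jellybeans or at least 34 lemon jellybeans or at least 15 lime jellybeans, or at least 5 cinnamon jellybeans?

86

Each of the 6 flavors has its own threshold; avoid all of them simultaneously.
The worst case stops just short of every target: all 32 lemon, all 3 coconut, 14 lime, 6 butterscotch, all 28 grape, all 2 cinnamon — 32 + 3 + 14 + 6 + 28 + 2 = 85 jellybeans.
One more jellybean must push some flavor to its target, so 85 + 1 = 86.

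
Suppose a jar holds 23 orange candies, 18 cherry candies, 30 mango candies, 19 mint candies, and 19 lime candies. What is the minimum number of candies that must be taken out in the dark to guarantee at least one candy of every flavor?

92

The hardest flavor to obtain is cherry: we could draw every other candy first — 109 − 18 = 91 candies — without a single cherry one.
The next draw must be cherry, so 91 + 1 = 92.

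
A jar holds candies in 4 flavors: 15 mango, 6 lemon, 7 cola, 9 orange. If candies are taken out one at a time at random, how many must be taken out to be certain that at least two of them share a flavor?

The worst case takes 1 candy of each flavor without reaching 2 of any: 4 × 1 = 4.
The next candy must bring some flavor to 2, so 4 + 1 = 5.

5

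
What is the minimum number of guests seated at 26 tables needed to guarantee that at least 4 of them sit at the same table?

79

There are 26 tables acting as pigeonholes.
With 26 × 3 = 78 guests we could place exactly 3 in each, with no class reaching 4.
One more forces some class to hold 4, so 78 + 1 = 79.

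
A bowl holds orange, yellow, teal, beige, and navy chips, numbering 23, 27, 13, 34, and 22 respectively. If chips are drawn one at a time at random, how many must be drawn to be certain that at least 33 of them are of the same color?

118

In the worst case we take at most 32 of each color, but all 23 orange, all 27 yellow, all 13 teal, and all 22 navy (fewer than 32), giving 23 + 27 + 13 + 32 + 22 = 117.
One more chip then forces some color to 33, so 117 + 1 = 118.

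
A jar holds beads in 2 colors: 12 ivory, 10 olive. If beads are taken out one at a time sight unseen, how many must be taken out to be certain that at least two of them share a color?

3

Treat the 2 colors as pigeonholes.
The worst case takes 1 bead of each color without reaching 2 of any: 2 × 1 = 2.
The next bead must bring some color to 2, so 2 + 1 = 3.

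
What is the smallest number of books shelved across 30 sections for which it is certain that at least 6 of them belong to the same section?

There are 30 sections acting as pigeonholes.
With 30 × 5 = 150 books we could place exactly 5 in each, with no class reaching 6.
One more forces some class to hold 6, so 150 + 1 = 151.

151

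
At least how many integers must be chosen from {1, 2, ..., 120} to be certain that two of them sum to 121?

61

Partition {1, …, 120} into 60 pairs: {1,120}, {2,119}, …, {60,61}.
Choosing 60 integers — say the integers 1 through 60 — takes one from each pair and avoids the property.
Choosing 61 forces two into the same pair by pigeonhole, and those sum to 121. So 61.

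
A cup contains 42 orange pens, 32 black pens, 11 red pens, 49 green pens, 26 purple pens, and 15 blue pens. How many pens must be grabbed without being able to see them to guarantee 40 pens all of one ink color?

In the worst case we take at most 39 of each ink color, but all 32 black, all 11 red, all 26 purple, and all 15 blue (fewer than 39), giving 39 + 32 + 11 + 39 + 26 + 15 = 162.
One more pen then forces some ink color to 40, so 162 + 1 = 163.

163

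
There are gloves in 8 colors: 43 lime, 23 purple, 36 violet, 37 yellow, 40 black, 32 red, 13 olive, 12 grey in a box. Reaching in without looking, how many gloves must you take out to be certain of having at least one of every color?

The hardest color to obtain is grey: we could draw every other glove first — 236 − 12 = 224 gloves — without a single grey one.
The next draw must be grey, so 224 + 1 = 225.

225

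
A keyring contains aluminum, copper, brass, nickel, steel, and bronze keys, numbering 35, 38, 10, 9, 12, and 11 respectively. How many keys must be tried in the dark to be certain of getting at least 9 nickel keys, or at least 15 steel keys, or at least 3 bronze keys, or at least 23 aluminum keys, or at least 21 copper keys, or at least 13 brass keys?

Each of the 6 types has its own threshold; avoid all of them simultaneously.
The worst case stops just short of every target: 22 aluminum, 20 copper, all 10 brass, 8 nickel, all 12 steel, 2 bronze — 22 + 20 + 10 + 8 + 12 + 2 = 74 keys.
One more key must push some type to its target, so 74 + 1 = 75.

75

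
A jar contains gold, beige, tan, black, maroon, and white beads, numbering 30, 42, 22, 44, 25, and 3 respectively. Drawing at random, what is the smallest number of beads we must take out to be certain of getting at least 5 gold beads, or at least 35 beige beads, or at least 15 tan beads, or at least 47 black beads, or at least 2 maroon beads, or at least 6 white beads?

101

The worst case stops just short of every target: 4 gold, 34 beige, 14 tan, all 44 black, 1 maroon, all 3 white — 4 + 34 + 14 + 44 + 1 + 3 = 100 beads.
One more bead must push some color to its target, so 100 + 1 = 101.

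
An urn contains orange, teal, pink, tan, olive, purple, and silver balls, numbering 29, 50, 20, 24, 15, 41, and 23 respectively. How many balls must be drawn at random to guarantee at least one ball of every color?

The hardest color to obtain is olive: we could draw every other ball first — 202 − 15 = 187 balls — without a single olive one.
The next draw must be olive, so 187 + 1 = 188.

188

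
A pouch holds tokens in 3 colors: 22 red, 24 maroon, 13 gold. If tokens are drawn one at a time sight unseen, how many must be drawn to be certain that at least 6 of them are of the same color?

The worst case takes 5 tokens of each color without reaching 6 of any: 3 × 5 = 15.
The next token must bring some color to 6, so 15 + 1 = 16.

16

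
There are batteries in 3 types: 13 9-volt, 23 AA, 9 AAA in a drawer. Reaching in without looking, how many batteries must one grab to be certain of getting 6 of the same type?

16

Treat the 3 types as pigeonholes.
The worst case takes 5 batteries of each type without reaching 6 of any: 3 × 5 = 15.
The next battery must bring some type to 6, so 15 + 1 = 16.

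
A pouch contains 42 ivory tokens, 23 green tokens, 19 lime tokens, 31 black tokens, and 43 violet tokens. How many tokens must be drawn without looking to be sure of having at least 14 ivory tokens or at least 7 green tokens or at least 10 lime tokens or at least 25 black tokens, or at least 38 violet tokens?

90

Each of the 5 colors has its own threshold; avoid all of them simultaneously.
The worst case stops just short of every target: 13 ivory, 6 green, 9 lime, 24 black, 37 violet — 13 + 6 + 9 + 24 + 37 = 89 tokens.
One more token must push some color to its target, so 89 + 1 = 90.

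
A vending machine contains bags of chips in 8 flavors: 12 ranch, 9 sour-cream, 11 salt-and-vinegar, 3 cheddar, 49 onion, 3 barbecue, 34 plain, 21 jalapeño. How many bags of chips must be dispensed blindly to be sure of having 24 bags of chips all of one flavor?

106

Treat the 8 flavors as pigeonholes.
In the worst case we take at most 23 of each flavor, but all 12 ranch, all 9 sour-cream, all 11 salt-and-vinegar, all 3 cheddar, all 3 barbecue, and all 21 jalapeño (fewer than 23), giving 12 + 9 + 11 + 3 + 23 + 3 + 23 + 21 = 105.
One more bag of chips then forces some flavor to 24, so 105 + 1 = 106.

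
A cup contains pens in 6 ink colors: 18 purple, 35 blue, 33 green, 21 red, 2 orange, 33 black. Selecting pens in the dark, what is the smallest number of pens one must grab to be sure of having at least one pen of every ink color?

141

The hardest ink color to obtain is orange: we could draw every other pen first — 142 − 2 = 140 pens — without a single orange one.
The next draw must be orange, so 140 + 1 = 141.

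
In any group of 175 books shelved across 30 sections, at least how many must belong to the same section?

If each of the 30 sections held at most 5, the total would be at most 30 × 5 = 150 < 175, a contradiction.
So at least one holds ⌈175/30⌉ = 6.

6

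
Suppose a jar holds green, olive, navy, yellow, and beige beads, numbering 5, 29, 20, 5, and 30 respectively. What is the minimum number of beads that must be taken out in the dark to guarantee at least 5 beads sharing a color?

21

The worst case takes 4 beads of each color without reaching 5 of any: 5 × 4 = 20.
The next bead must bring some color to 5, so 20 + 1 = 21.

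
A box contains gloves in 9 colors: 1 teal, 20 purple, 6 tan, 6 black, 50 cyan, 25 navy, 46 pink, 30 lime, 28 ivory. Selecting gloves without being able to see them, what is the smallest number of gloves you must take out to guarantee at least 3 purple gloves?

The worst case draws every non-purple glove first: 1 + 6 + 6 + 50 + 25 + 46 + 30 + 28 = 192.
The next 3 draws are then forced to be purple, giving 192 + 3 = 195.

195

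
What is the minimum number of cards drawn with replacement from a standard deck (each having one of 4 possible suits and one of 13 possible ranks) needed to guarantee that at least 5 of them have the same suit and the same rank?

209

There are 4 × 13 = 52 (suit, rank) combinations acting as pigeonholes.
With 52 × 4 = 208 cards drawn with replacement from a standard deck we could place exactly 4 in each, with no (suit, rank) pair reaching 5.
One more forces some (suit, rank) pair to hold 5, so 208 + 1 = 209.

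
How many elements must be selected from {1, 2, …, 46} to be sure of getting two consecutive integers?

24

Partition {1, …, 46} into 23 pairs: {1,2}, {3,4}, …, {45,46}.
Choosing 23 integers — say the 23 even numbers 2, 4, …, 46 — takes one from each pair and avoids the property.
Choosing 24 forces two into the same pair by pigeonhole, and those are consecutive. So 24.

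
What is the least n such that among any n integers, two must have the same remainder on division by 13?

14

Use the pigeonhole principle on residue classes: two integers differ by a multiple of 13 exactly when they share a remainder mod 13.
There are 13 residue classes mod 13, so 13 integers can all lie in distinct classes.
One more integer must repeat a residue, giving a difference divisible by 13. So n = 13 + 1 = 14.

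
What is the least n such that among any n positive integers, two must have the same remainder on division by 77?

Two integers differ by a multiple of 77 exactly when they share a remainder mod 77.
There are 77 residue classes mod 77, so 77 integers can all lie in distinct classes.
One more integer must repeat a residue, giving a difference divisible by 77. So n = 77 + 1 = 78.

78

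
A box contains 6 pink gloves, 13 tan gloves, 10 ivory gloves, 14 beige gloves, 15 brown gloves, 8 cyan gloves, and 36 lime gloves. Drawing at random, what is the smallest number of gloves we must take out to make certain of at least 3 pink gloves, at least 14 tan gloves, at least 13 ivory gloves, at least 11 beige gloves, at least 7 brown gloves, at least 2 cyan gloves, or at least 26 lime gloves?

68

The worst case stops just short of every target: 2 pink, 13 tan, all 10 ivory, 10 beige, 6 brown, 1 cyan, 25 lime — 2 + 13 + 10 + 10 + 6 + 1 + 25 = 67 gloves.
One more glove must push some color to its target, so 67 + 1 = 68.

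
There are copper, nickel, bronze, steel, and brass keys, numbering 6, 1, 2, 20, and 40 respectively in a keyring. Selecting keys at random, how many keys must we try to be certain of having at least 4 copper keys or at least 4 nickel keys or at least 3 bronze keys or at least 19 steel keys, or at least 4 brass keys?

28

The worst case stops just short of every target: 3 copper, all 1 nickel, 2 bronze, 18 steel, 3 brass — 3 + 1 + 2 + 18 + 3 = 27 keys.
One more key must push some type to its target, so 27 + 1 = 28.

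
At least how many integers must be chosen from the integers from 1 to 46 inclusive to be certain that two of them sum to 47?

24

Partition {1, …, 46} into 23 pairs: {1,46}, {2,45}, …, {23,24}.
Choosing 23 integers — say the integers 1 through 23 — takes one from each pair and avoids the property.
Choosing 24 forces two into the same pair by pigeonhole, and those sum to 47. So 24.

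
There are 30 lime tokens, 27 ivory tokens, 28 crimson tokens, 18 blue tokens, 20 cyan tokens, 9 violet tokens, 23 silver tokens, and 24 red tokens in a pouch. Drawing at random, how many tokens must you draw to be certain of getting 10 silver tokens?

166

The worst case draws every non-silver token first: 30 + 27 + 28 + 18 + 20 + 9 + 24 = 156.
The next 10 draws are then forced to be silver, giving 156 + 10 = 166.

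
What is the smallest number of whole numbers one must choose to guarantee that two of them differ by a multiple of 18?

19

Use the pigeonhole principle on residue classes: two integers differ by a multiple of 18 exactly when they share a remainder mod 18.
There are 18 residue classes mod 18, so 18 integers can all lie in distinct classes.
One more integer must repeat a residue, giving a difference divisible by 18. So n = 18 + 1 = 19.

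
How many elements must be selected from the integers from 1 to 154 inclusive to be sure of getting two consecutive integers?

78

Partition {1, …, 154} into 77 pairs: {1,2}, {3,4}, …, {153,154}.
Choosing 77 integers — say the 77 even numbers 2, 4, …, 154 — takes one from each pair and avoids the property.
Choosing 78 forces two into the same pair by pigeonhole, and those are consecutive. So 78.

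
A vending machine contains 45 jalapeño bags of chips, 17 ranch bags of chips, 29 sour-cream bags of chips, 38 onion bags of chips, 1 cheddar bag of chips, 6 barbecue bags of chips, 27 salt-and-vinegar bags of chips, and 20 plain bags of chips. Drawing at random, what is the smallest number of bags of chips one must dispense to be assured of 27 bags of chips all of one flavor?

149

In the worst case we take at most 26 of each flavor, but all 17 ranch, all 1 cheddar, all 6 barbecue, and all 20 plain (fewer than 26), giving 26 + 17 + 26 + 26 + 1 + 6 + 26 + 20 = 148.
One more bag of chips then forces some flavor to 27, so 148 + 1 = 149.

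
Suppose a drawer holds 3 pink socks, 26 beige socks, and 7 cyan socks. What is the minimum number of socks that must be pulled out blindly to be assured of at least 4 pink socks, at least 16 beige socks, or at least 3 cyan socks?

21

Each of the 3 colors has its own threshold; avoid all of them simultaneously.
The worst case stops just short of every target: 3 pink, 15 beige, 2 cyan — 3 + 15 + 2 = 20 socks.
One more sock must push some color to its target, so 20 + 1 = 21.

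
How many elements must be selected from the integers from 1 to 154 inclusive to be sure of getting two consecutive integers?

Partition {1, …, 154} into 77 pairs: {1,2}, {3,4}, …, {153,154}.
Choosing 77 integers — say the 77 even numbers 2, 4, …, 154 — takes one from each pair and avoids the property.
Choosing 78 forces two into the same pair by pigeonhole, and those are consecutive. So 78.

78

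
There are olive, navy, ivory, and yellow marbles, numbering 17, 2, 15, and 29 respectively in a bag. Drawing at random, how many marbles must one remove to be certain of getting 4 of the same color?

12

Treat the 4 colors as pigeonholes.
In the worst case we take at most 3 of each color, but all 2 navy (fewer than 3), giving 3 + 2 + 3 + 3 = 11.
One more marble then forces some color to 4, so 11 + 1 = 12.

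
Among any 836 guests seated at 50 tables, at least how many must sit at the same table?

17

The 836 guests fall into 50 tables.
If each of the 50 tables held at most 16, the total would be at most 50 × 16 = 800 < 836, a contradiction.
So at least one holds ⌈836/50⌉ = 17.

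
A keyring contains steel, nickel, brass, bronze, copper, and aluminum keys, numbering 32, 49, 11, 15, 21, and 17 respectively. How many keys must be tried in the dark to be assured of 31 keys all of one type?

125

In the worst case we take at most 30 of each type, but all 11 brass, all 15 bronze, all 21 copper, and all 17 aluminum (fewer than 30), giving 30 + 30 + 11 + 15 + 21 + 17 = 124.
One more key then forces some type to 31, so 124 + 1 = 125.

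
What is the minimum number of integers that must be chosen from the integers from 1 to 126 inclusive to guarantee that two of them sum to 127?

64

Partition {1, …, 126} into 63 pairs: {1,126}, {2,125}, …, {63,64}.
Choosing 63 integers — say the integers 1 through 63 — takes one from each pair and avoids the property.
Choosing 64 forces two into the same pair by pigeonhole, and those sum to 127. So 64.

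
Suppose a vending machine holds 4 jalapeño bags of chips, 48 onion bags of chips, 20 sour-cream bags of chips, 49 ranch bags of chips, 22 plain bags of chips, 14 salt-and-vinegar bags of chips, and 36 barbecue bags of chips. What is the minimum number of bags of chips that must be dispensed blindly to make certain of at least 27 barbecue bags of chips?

The worst case draws every non-barbecue bag of chips first: 4 + 48 + 20 + 49 + 22 + 14 = 157.
The next 27 draws are then forced to be barbecue, giving 157 + 27 = 184.

184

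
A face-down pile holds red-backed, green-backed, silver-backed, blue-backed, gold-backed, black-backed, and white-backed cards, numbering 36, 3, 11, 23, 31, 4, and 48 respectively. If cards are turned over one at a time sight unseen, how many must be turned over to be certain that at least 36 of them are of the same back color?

143

In the worst case we take at most 35 of each back color, but all 3 green-backed, all 11 silver-backed, all 23 blue-backed, all 31 gold-backed, and all 4 black-backed (fewer than 35), giving 35 + 3 + 11 + 23 + 31 + 4 + 35 = 142.
One more card then forces some back color to 36, so 142 + 1 = 143.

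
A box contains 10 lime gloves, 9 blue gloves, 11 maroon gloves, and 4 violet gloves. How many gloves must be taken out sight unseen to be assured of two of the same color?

The worst case takes 1 glove of each color without reaching 2 of any: 4 × 1 = 4.
The next glove must bring some color to 2, so 4 + 1 = 5.

5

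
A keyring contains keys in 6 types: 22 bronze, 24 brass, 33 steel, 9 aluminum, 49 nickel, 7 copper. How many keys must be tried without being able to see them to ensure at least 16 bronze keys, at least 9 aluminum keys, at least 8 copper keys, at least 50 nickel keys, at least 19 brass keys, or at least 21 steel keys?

The worst case stops just short of every target: 15 bronze, 18 brass, 20 steel, 8 aluminum, 49 nickel, 7 copper — 15 + 18 + 20 + 8 + 49 + 7 = 117 keys.
One more key must push some type to its target, so 117 + 1 = 118.

118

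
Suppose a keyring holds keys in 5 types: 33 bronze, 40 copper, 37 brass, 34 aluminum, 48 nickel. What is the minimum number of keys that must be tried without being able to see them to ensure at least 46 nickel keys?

The worst case draws every non-nickel key first: 33 + 40 + 37 + 34 = 144.
The next 46 draws are then forced to be nickel, giving 144 + 46 = 190.

190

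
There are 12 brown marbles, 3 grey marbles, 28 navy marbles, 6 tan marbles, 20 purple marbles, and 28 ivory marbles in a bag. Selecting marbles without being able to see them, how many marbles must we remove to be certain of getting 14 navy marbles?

The worst case draws every non-navy marble first: 12 + 3 + 6 + 20 + 28 = 69.
The next 14 draws are then forced to be navy, giving 69 + 14 = 83.

83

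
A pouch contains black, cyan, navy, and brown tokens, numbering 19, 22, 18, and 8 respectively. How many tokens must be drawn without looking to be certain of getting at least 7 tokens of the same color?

The worst case takes 6 tokens of each color without reaching 7 of any: 4 × 6 = 24.
The next token must bring some color to 7, so 24 + 1 = 25.

25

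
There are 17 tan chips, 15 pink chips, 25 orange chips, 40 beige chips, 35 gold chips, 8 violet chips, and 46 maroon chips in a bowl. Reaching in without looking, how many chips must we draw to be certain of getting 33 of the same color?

162

Treat the 7 colors as pigeonholes.
In the worst case we take at most 32 of each color, but all 17 tan, all 15 pink, all 25 orange, and all 8 violet (fewer than 32), giving 17 + 15 + 25 + 32 + 32 + 8 + 32 = 161.
One more chip then forces some color to 33, so 161 + 1 = 162.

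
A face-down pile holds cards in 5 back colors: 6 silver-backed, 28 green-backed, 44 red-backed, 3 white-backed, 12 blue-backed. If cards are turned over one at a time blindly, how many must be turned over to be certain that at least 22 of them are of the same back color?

Treat the 5 back colors as pigeonholes.
In the worst case we take at most 21 of each back color, but all 6 silver-backed, all 3 white-backed, and all 12 blue-backed (fewer than 21), giving 6 + 21 + 21 + 3 + 12 = 63.
One more card then forces some back color to 22, so 63 + 1 = 64.

64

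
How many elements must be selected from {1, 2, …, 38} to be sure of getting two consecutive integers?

Partition {1, …, 38} into 19 pairs: {1,2}, {3,4}, …, {37,38}.
Choosing 19 integers — say the 19 even numbers 2, 4, …, 38 — takes one from each pair and avoids the property.
Choosing 20 forces two into the same pair by pigeonhole, and those are consecutive. So 20.

20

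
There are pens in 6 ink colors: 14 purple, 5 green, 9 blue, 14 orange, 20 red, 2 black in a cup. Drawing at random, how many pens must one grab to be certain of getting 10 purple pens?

60

To avoid purple pens as long as possible, exhaust the other 5 ink colors first.
The worst case draws every non-purple pen first: 5 + 9 + 14 + 20 + 2 = 50.
The next 10 draws are then forced to be purple, giving 50 + 10 = 60.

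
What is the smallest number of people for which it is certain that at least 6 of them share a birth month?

There are 12 months of the year acting as pigeonholes.
With 12 × 5 = 60 people we could place exactly 5 in each, with no class reaching 6.
One more forces some class to hold 6, so 60 + 1 = 61.

61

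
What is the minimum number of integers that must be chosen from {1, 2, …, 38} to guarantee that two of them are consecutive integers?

20

Partition {1, …, 38} into 19 pairs: {1,2}, {3,4}, …, {37,38}.
Choosing 19 integers — say the 19 even numbers 2, 4, …, 38 — takes one from each pair and avoids the property.
Choosing 20 forces two into the same pair by pigeonhole, and those are consecutive. So 20.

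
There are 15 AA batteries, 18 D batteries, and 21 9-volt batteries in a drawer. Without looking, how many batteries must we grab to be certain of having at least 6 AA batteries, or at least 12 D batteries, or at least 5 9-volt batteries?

The worst case stops just short of every target: 5 AA, 11 D, 4 9-volt — 5 + 11 + 4 = 20 batteries.
One more battery must push some type to its target, so 20 + 1 = 21.

21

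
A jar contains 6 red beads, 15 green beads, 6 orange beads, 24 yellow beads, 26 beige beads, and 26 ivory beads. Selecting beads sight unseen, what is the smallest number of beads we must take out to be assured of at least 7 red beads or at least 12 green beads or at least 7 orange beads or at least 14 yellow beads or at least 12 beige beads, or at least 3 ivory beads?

Each of the 6 colors has its own threshold; avoid all of them simultaneously.
The worst case stops just short of every target: 6 red, 11 green, 6 orange, 13 yellow, 11 beige, 2 ivory — 6 + 11 + 6 + 13 + 11 + 2 = 49 beads.
One more bead must push some color to its target, so 49 + 1 = 50.

50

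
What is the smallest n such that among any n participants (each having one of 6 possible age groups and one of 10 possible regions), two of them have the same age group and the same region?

61

There are 6 × 10 = 60 (age group, region) combinations acting as pigeonholes.
With 60 participants we could place one in each, avoiding any repeat.
One more forces some (age group, region) pair to hold 2, so 60 + 1 = 61.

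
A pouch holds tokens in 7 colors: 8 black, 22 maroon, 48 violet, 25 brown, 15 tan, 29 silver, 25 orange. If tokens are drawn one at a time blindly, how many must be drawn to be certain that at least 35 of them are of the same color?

159

In the worst case we take at most 34 of each color, but all 8 black, all 22 maroon, all 25 brown, all 15 tan, all 29 silver, and all 25 orange (fewer than 34), giving 8 + 22 + 34 + 25 + 15 + 29 + 25 = 158.
One more token then forces some color to 35, so 158 + 1 = 159.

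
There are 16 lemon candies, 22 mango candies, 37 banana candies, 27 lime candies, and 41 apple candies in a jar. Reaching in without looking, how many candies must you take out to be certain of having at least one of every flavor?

The hardest flavor to obtain is lemon: we could draw every other candy first — 143 − 16 = 127 candies — without a single lemon one.
The next draw must be lemon, so 127 + 1 = 128.

128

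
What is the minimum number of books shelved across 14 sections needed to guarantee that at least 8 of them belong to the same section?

99

There are 14 sections acting as pigeonholes.
With 14 × 7 = 98 books we could place exactly 7 in each, with no class reaching 8.
One more forces some class to hold 8, so 98 + 1 = 99.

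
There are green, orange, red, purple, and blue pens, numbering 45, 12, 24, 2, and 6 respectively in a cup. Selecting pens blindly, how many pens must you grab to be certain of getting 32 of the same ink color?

76

In the worst case we take at most 31 of each ink color, but all 12 orange, all 24 red, all 2 purple, and all 6 blue (fewer than 31), giving 31 + 12 + 24 + 2 + 6 = 75.
One more pen then forces some ink color to 32, so 75 + 1 = 76.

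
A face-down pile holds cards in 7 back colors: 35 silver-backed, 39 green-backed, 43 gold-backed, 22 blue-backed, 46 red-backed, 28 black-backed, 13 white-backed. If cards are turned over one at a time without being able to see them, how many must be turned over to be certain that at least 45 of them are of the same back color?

225

In the worst case we take at most 44 of each back color, but all 35 silver-backed, all 39 green-backed, all 43 gold-backed, all 22 blue-backed, all 28 black-backed, and all 13 white-backed (fewer than 44), giving 35 + 39 + 43 + 22 + 44 + 28 + 13 = 224.
One more card then forces some back color to 45, so 224 + 1 = 225.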